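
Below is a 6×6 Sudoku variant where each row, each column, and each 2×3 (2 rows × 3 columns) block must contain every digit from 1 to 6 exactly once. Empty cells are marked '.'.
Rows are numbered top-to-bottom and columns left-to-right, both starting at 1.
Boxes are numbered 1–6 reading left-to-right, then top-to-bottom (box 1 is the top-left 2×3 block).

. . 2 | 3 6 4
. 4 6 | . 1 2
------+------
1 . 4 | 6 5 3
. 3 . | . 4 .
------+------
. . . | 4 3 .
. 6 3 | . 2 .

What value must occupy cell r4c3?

5

Row 4 already contains {3, 4}.
Column 3 already contains {2, 3, 4, 6}.
Its 2×3 block (box 3) already contains {1, 3, 4}.
The only value from 1–6 not eliminated is 5, so r4c3 = 5.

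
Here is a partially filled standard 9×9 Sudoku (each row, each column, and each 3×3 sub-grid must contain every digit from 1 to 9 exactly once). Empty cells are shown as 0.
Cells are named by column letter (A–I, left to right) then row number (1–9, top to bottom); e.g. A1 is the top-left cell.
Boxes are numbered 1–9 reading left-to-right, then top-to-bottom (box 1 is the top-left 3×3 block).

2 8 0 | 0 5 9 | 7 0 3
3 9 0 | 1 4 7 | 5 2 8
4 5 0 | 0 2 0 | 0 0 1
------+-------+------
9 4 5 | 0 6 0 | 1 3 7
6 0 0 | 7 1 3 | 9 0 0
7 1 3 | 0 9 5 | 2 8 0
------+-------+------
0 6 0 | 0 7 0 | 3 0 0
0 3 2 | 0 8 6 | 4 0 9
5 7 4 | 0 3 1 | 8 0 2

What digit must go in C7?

Cell C7 itself could take any of {1, 8, 9} by direct elimination.
Consider where 9 can go in column C.
C1 is out (row 1 already has a 9).
C2 is out (row 2 already has a 9).
C3 is out (box 1 already has a 9).
C5 is out (row 5 already has a 9).
So the only cell in column C that can hold 9 is C7.
Therefore C7 = 9.

9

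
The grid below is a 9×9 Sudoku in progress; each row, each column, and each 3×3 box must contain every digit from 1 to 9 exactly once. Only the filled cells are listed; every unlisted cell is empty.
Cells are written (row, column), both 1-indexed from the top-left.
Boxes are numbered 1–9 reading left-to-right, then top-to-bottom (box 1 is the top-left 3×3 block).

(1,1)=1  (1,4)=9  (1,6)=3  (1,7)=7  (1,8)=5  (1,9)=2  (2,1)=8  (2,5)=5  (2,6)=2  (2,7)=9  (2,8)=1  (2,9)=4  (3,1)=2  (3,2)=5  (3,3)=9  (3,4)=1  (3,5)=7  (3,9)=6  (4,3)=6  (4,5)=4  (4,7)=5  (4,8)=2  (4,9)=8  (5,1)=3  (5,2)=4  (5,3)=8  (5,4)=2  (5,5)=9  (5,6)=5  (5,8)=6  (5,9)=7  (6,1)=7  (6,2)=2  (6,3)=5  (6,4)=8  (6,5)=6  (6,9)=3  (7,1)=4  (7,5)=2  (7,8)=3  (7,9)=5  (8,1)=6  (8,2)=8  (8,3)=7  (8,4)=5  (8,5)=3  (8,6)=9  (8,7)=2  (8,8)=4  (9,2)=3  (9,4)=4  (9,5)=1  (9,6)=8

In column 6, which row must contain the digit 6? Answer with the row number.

Consider where 6 can go in column 6.
(3,6) is out (row 3 already has a 6).
(4,6) is out (row 4 already has a 6).
(6,6) is out (row 6 already has a 6).
So the only cell in column 6 that can hold 6 is (7,6).
That is row 7.

7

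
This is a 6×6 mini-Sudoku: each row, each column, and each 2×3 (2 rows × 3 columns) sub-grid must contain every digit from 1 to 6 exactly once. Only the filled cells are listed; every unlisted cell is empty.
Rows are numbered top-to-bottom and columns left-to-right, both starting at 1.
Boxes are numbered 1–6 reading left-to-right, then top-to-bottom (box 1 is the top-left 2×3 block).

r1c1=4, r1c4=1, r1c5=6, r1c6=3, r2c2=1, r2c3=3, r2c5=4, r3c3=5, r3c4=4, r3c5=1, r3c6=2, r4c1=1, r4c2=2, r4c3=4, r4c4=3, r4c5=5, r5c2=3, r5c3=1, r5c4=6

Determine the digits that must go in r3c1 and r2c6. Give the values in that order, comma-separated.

For r3c1:
  Consider where 3 can go in box 3.
  r3c2 is out (column 2 already has a 3).
  So the only cell in box 3 that can hold 3 is r3c1.
  So r3c1 = 3.
For r2c6:
  Row 2 already contains {1, 3, 4}.
  Column 6 already contains {2, 3}.
  Its 2×3 block (box 2) already contains {1, 3, 4, 6}.
  The only value from 1–6 not eliminated is 5, so r2c6 = 5.

3,5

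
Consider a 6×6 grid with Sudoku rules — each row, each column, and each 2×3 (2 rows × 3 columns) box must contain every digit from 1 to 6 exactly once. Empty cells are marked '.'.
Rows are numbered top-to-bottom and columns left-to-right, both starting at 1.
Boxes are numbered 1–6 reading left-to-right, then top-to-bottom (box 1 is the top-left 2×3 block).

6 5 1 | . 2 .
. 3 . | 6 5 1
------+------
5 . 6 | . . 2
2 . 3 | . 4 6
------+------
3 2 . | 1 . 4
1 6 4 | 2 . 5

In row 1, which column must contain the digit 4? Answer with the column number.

4

Consider where 4 can go in row 1.
r1c6 is out (column 6 already has a 4).
So the only cell in row 1 that can hold 4 is r1c4.
That is column 4.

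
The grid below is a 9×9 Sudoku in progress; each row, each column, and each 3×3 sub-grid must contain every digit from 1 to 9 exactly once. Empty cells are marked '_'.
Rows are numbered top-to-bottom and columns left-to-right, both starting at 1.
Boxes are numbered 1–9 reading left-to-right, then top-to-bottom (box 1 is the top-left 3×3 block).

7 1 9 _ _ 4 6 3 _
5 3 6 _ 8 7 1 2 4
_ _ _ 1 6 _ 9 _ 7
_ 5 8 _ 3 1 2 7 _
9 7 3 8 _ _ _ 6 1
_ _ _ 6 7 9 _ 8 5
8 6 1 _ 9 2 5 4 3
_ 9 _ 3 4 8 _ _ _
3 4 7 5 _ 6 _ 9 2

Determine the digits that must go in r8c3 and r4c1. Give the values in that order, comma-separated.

For r8c3:
  Consider where 5 can go in column 3.
  r3c3 is out (box 1 already has a 5).
  r6c3 is out (row 6 already has a 5).
  So the only cell in column 3 that can hold 5 is r8c3.
  So r8c3 = 5.
For r4c1:
  Consider where 6 can go in box 4.
  r6c1 is out (row 6 already has a 6).
  r6c2 is out (row 6 already has a 6).
  r6c3 is out (row 6 already has a 6).
  So the only cell in box 4 that can hold 6 is r4c1.
  So r4c1 = 6.

5,6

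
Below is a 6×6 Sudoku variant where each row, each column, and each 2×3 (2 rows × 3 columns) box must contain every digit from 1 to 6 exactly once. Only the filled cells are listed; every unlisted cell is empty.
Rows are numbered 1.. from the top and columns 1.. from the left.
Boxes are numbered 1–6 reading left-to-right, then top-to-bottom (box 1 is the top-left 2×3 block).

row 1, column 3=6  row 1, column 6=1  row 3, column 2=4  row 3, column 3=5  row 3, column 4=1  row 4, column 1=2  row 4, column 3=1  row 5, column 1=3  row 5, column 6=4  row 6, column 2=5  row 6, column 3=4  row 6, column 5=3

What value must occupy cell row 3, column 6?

3

Cell row 3, column 6 itself could take any of {2, 3, 6} by direct elimination.
Consider where 3 can go in row 3.
row 3, column 1 is out (column 1 already has a 3).
row 3, column 5 is out (column 5 already has a 3).
So the only cell in row 3 that can hold 3 is row 3, column 6.
Therefore row 3, column 6 = 3.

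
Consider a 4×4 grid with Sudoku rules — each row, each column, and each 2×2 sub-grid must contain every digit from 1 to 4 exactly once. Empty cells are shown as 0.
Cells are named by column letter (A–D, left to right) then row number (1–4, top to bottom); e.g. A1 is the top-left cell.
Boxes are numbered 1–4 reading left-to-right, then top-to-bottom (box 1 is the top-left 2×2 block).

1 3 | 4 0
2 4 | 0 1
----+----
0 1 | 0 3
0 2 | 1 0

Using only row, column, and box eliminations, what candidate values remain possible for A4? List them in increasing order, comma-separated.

3,4

Row 4 already contains {1, 2}.
Column A already contains {1, 2}.
Its 2×2 block (box 3) already contains {1, 2}.
Removing those from 1–4 leaves {3, 4} as the candidates for A4.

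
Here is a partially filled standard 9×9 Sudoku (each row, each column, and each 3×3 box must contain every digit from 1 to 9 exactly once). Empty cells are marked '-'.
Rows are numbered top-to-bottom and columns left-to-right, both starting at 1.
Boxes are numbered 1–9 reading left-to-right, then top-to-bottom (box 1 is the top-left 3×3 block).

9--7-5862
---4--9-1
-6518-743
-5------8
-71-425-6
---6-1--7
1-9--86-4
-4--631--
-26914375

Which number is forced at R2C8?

5

Row 2 already contains {1, 4, 9}.
Column 8 already contains {4, 6, 7}.
Its 3×3 block (box 3) already contains {1, 2, 3, 4, 6, 7, 8, 9}.
The only value from 1–9 not eliminated is 5, so R2C8 = 5.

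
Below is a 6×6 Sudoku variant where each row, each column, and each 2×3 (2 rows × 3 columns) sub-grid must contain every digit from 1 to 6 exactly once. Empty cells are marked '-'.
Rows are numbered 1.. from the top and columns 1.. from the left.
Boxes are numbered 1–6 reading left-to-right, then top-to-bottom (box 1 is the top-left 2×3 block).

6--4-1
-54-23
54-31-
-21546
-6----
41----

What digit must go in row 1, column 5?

5

Row 1 already contains {1, 4, 6}.
Column 5 already contains {1, 2, 4}.
Its 2×3 block (box 2) already contains {1, 2, 3, 4}.
The only value from 1–6 not eliminated is 5, so row 1, column 5 = 5.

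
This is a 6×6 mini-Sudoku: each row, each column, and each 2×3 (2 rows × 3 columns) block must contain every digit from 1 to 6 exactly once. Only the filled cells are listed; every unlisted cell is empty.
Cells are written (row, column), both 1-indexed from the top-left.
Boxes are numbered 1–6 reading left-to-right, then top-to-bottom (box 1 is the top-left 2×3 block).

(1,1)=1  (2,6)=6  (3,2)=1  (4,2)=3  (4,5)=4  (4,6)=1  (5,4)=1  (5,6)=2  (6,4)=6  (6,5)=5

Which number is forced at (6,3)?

Cell (6,3) itself could take any of {1, 2, 3, 4} by direct elimination.
Consider where 1 can go in row 6.
(6,1) is out (column 1 already has a 1).
(6,2) is out (column 2 already has a 1).
(6,6) is out (column 6 already has a 1).
So the only cell in row 6 that can hold 1 is (6,3).
Therefore (6,3) = 1.

1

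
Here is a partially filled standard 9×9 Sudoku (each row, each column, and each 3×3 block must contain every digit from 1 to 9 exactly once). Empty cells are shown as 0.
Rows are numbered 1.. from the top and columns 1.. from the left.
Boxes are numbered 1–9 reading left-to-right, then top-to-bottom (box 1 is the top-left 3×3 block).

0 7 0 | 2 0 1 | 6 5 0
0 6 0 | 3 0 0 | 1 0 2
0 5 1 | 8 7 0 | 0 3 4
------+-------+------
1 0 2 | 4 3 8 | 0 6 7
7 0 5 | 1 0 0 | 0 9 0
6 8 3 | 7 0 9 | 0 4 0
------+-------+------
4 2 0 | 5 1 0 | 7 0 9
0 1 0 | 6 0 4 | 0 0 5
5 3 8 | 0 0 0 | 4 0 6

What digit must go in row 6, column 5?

Cell row 6, column 5 itself could take any of {2, 5} by direct elimination.
Consider where 5 can go in box 5.
row 5, column 5 is out (row 5 already has a 5).
row 5, column 6 is out (row 5 already has a 5).
So the only cell in box 5 that can hold 5 is row 6, column 5.
Therefore row 6, column 5 = 5.

5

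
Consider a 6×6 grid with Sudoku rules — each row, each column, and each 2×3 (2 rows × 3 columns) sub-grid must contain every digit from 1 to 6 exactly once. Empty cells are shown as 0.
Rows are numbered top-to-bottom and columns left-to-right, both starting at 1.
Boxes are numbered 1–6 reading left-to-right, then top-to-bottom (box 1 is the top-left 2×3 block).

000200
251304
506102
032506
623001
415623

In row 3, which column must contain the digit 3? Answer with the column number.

Consider where 3 can go in row 3.
r3c2 is out (column 2 already has a 3).
So the only cell in row 3 that can hold 3 is r3c5.
That is column 5.

5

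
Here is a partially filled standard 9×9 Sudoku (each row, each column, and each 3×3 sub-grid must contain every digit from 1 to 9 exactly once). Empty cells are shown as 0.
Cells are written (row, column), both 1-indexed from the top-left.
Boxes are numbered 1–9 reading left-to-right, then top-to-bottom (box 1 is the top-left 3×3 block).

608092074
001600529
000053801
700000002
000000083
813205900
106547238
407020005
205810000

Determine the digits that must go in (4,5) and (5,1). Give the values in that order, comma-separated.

For (4,5):
  Consider where 3 can go in column 5.
  (2,5) is out (box 2 already has a 3).
  (5,5) is out (row 5 already has a 3).
  (6,5) is out (row 6 already has a 3).
  So the only cell in column 5 that can hold 3 is (4,5).
  So (4,5) = 3.
For (5,1):
  Consider where 5 can go in column 1.
  (2,1) is out (row 2 already has a 5).
  (3,1) is out (row 3 already has a 5).
  So the only cell in column 1 that can hold 5 is (5,1).
  So (5,1) = 5.

3,5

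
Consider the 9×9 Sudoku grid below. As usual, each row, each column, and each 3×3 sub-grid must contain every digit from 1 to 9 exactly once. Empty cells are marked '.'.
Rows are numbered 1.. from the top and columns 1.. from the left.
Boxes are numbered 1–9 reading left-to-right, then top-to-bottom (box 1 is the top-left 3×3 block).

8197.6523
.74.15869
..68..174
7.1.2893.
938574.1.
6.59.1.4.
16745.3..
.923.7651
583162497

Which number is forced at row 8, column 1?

Row 8 already contains {1, 2, 3, 5, 6, 7, 9}.
Column 1 already contains {1, 5, 6, 7, 8, 9}.
Its 3×3 block (box 7) already contains {1, 2, 3, 5, 6, 7, 8, 9}.
The only value from 1–9 not eliminated is 4, so row 8, column 1 = 4.

4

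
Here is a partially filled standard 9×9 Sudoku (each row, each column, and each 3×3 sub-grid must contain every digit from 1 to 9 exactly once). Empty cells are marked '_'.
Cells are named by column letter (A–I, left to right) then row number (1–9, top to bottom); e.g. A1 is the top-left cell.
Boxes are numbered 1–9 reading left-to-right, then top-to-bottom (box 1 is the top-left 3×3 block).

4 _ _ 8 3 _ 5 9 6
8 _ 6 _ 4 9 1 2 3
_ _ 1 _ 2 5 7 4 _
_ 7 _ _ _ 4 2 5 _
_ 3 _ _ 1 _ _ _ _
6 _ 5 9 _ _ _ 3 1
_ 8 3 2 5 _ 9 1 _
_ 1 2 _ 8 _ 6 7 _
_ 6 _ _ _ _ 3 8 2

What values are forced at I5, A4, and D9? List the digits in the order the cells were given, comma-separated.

For I5:
  Consider where 7 can go in box 6.
  I4 is out (row 4 already has a 7).
  G5 is out (column G already has a 7).
  H5 is out (column H already has a 7).
  G6 is out (column G already has a 7).
  So the only cell in box 6 that can hold 7 is I5.
  So I5 = 7.
For A4:
  Consider where 1 can go in row 4.
  C4 is out (column C already has a 1).
  D4 is out (box 5 already has a 1).
  E4 is out (column E already has a 1).
  I4 is out (column I already has a 1).
  So the only cell in row 4 that can hold 1 is A4.
  So A4 = 1.
For D9:
  Consider where 1 can go in column D.
  D2 is out (row 2 already has a 1).
  D3 is out (row 3 already has a 1).
  D4 is out (box 5 already has a 1).
  D5 is out (row 5 already has a 1).
  D8 is out (row 8 already has a 1).
  So the only cell in column D that can hold 1 is D9.
  So D9 = 1.

7,1,1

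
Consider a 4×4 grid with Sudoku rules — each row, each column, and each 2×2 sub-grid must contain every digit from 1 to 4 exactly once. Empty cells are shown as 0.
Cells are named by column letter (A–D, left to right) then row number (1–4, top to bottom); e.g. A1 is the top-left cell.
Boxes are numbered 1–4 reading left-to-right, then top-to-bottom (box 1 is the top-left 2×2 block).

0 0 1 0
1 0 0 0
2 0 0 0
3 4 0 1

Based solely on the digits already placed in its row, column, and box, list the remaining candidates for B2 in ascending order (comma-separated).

2,3

Row 2 already contains {1}.
Column B already contains {4}.
Its 2×2 block (box 1) already contains {1}.
Removing those from 1–4 leaves {2, 3} as the candidates for B2.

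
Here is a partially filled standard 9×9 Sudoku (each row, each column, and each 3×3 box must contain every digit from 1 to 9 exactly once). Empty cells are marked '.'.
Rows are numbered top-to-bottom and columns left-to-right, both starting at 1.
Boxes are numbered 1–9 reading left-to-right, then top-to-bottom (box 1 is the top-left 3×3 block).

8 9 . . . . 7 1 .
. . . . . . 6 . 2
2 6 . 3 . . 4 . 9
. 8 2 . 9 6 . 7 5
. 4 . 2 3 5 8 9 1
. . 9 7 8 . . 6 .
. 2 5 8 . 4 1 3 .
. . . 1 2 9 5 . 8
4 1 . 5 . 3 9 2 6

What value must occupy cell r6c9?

Cell r6c9 itself could take any of {3, 4} by direct elimination.
Consider where 4 can go in row 6.
r6c1 is out (column 1 already has a 4).
r6c2 is out (column 2 already has a 4).
r6c6 is out (column 6 already has a 4).
r6c7 is out (column 7 already has a 4).
So the only cell in row 6 that can hold 4 is r6c9.
Therefore r6c9 = 4.

4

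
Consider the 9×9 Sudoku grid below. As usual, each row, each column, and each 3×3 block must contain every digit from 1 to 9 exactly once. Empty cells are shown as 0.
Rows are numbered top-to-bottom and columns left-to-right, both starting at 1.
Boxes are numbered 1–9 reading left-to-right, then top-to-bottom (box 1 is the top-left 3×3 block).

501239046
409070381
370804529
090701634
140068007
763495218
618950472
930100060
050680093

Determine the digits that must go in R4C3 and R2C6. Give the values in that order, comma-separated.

For R4C3:
  Consider where 5 can go in row 4.
  R4C1 is out (column 1 already has a 5).
  R4C5 is out (column 5 already has a 5).
  So the only cell in row 4 that can hold 5 is R4C3.
  So R4C3 = 5.
For R2C6:
  Row 2 already contains {1, 3, 4, 7, 8, 9}.
  Column 6 already contains {1, 4, 5, 8, 9}.
  Its 3×3 block (box 2) already contains {2, 3, 4, 7, 8, 9}.
  The only value from 1–9 not eliminated is 6, so R2C6 = 6.

5,6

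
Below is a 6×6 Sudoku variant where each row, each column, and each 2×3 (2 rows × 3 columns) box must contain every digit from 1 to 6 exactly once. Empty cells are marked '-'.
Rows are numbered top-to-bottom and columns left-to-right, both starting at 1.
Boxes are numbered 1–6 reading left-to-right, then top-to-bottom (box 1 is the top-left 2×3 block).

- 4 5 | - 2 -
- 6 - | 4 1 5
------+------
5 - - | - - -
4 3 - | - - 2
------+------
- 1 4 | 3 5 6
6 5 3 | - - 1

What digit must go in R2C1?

Cell R2C1 itself could take any of {2, 3} by direct elimination.
Consider where 3 can go in row 2.
R2C3 is out (column 3 already has a 3).
So the only cell in row 2 that can hold 3 is R2C1.
Therefore R2C1 = 3.

3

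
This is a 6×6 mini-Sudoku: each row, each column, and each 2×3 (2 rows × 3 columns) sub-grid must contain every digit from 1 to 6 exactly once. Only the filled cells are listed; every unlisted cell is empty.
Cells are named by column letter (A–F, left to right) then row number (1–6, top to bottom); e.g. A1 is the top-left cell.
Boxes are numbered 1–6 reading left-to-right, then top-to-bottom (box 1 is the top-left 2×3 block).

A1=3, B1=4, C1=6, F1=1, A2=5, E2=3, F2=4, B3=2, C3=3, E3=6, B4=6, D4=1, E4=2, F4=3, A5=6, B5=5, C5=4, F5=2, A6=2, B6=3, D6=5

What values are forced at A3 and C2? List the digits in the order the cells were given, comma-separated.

1,2

For A3:
  Consider where 1 can go in box 3.
  A4 is out (row 4 already has a 1).
  C4 is out (row 4 already has a 1).
  So the only cell in box 3 that can hold 1 is A3.
  So A3 = 1.
For C2:
  Consider where 2 can go in box 1.
  B2 is out (column B already has a 2).
  So the only cell in box 1 that can hold 2 is C2.
  So C2 = 2.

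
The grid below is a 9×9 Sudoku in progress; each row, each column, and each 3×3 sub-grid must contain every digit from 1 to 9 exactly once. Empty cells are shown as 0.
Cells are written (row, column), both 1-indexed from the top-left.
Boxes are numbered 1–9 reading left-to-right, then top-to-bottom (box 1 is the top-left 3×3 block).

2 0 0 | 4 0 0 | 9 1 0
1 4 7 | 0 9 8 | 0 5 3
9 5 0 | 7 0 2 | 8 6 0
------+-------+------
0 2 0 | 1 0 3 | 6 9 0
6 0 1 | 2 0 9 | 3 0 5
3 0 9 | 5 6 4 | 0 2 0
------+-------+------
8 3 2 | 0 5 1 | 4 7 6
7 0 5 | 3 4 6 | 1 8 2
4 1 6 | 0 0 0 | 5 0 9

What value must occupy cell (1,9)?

7

Row 1 already contains {1, 2, 4, 9}.
Column 9 already contains {2, 3, 5, 6, 9}.
Its 3×3 block (box 3) already contains {1, 3, 5, 6, 8, 9}.
The only value from 1–9 not eliminated is 7, so (1,9) = 7.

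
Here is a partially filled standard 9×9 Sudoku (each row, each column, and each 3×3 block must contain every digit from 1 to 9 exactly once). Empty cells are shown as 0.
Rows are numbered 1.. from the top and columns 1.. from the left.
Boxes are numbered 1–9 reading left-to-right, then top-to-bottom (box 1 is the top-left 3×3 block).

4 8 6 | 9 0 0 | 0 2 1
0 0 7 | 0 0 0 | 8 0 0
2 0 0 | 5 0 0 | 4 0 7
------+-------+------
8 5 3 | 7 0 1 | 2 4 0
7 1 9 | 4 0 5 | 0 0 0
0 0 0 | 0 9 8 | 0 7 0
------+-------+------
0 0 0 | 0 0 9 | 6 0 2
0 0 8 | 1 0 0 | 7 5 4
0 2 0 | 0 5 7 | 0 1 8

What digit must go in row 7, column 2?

Cell row 7, column 2 itself could take any of {3, 4, 7} by direct elimination.
Consider where 7 can go in box 7.
row 7, column 1 is out (column 1 already has a 7). row 7, column 3 is out (column 3 already has a 7). row 8, column 1 is out (row 8 already has a 7). row 8, column 2 is out (row 8 already has a 7). The remaining empty cells in box 7 are similarly blocked.
So the only cell in box 7 that can hold 7 is row 7, column 2.
Therefore row 7, column 2 = 7.

7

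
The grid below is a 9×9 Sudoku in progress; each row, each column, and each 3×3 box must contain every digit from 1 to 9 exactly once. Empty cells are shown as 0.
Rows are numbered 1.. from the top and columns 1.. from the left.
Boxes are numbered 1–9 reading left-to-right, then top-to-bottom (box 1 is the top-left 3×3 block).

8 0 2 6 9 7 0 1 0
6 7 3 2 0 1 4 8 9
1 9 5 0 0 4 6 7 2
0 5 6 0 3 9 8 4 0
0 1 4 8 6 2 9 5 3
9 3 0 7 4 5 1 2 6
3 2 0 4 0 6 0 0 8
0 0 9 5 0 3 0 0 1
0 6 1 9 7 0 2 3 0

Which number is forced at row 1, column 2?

4

Row 1 already contains {1, 2, 6, 7, 8, 9}.
Column 2 already contains {1, 2, 3, 5, 6, 7, 9}.
Its 3×3 block (box 1) already contains {1, 2, 3, 5, 6, 7, 8, 9}.
The only value from 1–9 not eliminated is 4, so row 1, column 2 = 4.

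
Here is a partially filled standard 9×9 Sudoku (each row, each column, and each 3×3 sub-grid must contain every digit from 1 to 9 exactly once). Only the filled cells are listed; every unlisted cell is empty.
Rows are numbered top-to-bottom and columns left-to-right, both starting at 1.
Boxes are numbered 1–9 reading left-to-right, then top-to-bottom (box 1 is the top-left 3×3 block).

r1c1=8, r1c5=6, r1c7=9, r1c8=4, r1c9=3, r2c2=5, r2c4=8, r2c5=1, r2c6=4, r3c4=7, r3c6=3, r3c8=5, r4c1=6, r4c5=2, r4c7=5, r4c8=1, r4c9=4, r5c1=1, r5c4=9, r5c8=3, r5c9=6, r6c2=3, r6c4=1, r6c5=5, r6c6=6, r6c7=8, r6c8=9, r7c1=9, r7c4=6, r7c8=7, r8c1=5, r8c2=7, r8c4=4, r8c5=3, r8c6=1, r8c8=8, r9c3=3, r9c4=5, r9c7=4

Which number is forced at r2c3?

9

Cell r2c3 itself could take any of {2, 6, 7, 9} by direct elimination.
Consider where 9 can go in row 2.
r2c1 is out (column 1 already has a 9).
r2c7 is out (column 7 already has a 9).
r2c8 is out (column 8 already has a 9).
r2c9 is out (box 3 already has a 9).
So the only cell in row 2 that can hold 9 is r2c3.
Therefore r2c3 = 9.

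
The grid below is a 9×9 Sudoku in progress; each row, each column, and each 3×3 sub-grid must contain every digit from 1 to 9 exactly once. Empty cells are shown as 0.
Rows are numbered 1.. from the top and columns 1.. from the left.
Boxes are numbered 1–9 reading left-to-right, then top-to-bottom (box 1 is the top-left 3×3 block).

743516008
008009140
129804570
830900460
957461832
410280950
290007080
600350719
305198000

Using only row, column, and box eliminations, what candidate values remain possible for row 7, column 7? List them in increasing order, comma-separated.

Row 7 already contains {2, 7, 8, 9}.
Column 7 already contains {1, 4, 5, 7, 8, 9}.
Its 3×3 block (box 9) already contains {1, 7, 8, 9}.
Removing those from 1–9 leaves {3, 6} as the candidates for row 7, column 7.

3,6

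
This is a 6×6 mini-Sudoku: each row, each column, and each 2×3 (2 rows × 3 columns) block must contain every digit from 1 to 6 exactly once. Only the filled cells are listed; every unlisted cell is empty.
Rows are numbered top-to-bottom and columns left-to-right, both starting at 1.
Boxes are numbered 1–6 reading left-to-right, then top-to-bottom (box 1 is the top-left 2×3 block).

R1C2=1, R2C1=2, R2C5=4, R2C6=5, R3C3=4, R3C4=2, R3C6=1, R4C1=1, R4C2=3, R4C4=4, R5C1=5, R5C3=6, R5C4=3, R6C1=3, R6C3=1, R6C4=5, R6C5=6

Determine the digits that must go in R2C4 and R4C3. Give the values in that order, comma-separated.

For R2C4:
  Consider where 1 can go in box 2.
  R1C4 is out (row 1 already has a 1).
  R1C5 is out (row 1 already has a 1).
  R1C6 is out (row 1 already has a 1).
  So the only cell in box 2 that can hold 1 is R2C4.
  So R2C4 = 1.
For R4C3:
  Consider where 2 can go in row 4.
  R4C5 is out (box 4 already has a 2).
  R4C6 is out (box 4 already has a 2).
  So the only cell in row 4 that can hold 2 is R4C3.
  So R4C3 = 2.

1,2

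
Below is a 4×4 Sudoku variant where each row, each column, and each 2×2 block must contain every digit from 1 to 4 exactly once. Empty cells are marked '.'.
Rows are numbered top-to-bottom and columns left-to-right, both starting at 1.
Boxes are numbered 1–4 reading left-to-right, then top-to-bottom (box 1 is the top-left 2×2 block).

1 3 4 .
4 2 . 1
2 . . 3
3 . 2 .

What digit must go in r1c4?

Row 1 already contains {1, 3, 4}.
Column 4 already contains {1, 3}.
Its 2×2 block (box 2) already contains {1, 4}.
The only value from 1–4 not eliminated is 2, so r1c4 = 2.

2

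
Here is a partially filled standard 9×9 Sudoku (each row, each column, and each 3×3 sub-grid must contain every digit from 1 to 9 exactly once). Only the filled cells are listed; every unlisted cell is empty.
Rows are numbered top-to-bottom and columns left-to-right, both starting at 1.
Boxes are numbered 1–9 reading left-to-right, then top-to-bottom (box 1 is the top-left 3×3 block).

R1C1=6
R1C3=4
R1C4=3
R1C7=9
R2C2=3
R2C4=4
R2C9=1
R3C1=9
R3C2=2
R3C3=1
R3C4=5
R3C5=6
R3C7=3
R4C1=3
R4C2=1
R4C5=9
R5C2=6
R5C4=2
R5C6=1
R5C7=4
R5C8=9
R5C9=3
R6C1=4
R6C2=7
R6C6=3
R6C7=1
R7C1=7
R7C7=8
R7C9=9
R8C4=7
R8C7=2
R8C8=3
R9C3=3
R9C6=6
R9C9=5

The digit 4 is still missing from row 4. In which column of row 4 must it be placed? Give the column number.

Consider where 4 can go in row 4.
R4C3 is out (column 3 already has a 4).
R4C4 is out (column 4 already has a 4).
R4C7 is out (column 7 already has a 4).
R4C8 is out (box 6 already has a 4).
R4C9 is out (box 6 already has a 4).
So the only cell in row 4 that can hold 4 is R4C6.
That is column 6.

6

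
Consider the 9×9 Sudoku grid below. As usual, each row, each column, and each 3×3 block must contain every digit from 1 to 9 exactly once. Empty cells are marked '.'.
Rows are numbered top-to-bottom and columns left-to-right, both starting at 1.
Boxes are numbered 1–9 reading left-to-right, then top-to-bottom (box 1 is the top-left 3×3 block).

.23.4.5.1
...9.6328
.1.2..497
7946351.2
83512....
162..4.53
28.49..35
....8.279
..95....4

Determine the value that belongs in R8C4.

Row 8 already contains {2, 7, 8, 9}.
Column 4 already contains {1, 2, 4, 5, 6, 9}.
Its 3×3 block (box 8) already contains {4, 5, 8, 9}.
The only value from 1–9 not eliminated is 3, so R8C4 = 3.

3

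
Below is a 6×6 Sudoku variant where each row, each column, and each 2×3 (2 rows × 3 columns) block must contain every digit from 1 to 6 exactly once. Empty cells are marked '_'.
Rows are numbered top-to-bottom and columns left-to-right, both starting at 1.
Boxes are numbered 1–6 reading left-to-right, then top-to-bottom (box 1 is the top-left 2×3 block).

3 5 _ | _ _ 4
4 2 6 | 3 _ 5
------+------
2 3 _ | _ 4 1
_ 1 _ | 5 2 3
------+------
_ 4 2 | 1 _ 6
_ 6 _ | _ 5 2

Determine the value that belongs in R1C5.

Cell R1C5 itself could take any of {1, 6} by direct elimination.
Consider where 6 can go in column 5.
R2C5 is out (row 2 already has a 6).
R5C5 is out (row 5 already has a 6).
So the only cell in column 5 that can hold 6 is R1C5.
Therefore R1C5 = 6.

6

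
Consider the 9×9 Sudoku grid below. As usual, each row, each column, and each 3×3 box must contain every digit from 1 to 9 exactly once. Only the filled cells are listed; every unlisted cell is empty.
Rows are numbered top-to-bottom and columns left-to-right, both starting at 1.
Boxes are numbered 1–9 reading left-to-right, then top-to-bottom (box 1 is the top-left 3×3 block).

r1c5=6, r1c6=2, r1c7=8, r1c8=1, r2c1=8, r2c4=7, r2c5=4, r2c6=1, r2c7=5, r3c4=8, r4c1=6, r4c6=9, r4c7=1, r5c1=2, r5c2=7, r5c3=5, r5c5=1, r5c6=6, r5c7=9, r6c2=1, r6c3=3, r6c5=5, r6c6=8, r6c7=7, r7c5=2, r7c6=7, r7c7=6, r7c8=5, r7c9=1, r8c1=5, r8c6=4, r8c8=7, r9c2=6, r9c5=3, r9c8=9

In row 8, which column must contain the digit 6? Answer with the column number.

Consider where 6 can go in row 8.
r8c2 is out (column 2 already has a 6).
r8c3 is out (box 7 already has a 6).
r8c5 is out (column 5 already has a 6).
r8c7 is out (column 7 already has a 6).
r8c9 is out (box 9 already has a 6).
So the only cell in row 8 that can hold 6 is r8c4.
That is column 4.

4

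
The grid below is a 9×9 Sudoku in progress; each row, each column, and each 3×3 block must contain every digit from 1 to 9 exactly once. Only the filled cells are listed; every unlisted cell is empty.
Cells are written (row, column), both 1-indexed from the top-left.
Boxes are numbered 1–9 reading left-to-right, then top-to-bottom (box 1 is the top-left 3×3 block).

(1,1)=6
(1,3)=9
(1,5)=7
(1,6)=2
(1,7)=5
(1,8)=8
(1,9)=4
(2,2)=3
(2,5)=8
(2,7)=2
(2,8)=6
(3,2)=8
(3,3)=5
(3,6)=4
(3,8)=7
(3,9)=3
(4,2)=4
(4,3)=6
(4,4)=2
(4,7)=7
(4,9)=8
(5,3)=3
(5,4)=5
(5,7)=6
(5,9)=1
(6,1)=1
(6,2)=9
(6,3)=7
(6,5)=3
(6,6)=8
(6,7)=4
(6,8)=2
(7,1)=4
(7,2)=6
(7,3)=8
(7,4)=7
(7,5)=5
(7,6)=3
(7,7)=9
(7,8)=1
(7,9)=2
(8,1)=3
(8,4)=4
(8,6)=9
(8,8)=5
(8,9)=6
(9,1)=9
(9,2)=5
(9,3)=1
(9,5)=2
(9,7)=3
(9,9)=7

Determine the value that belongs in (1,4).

3

Cell (1,4) itself could take any of {1, 3} by direct elimination.
Consider where 3 can go in row 1.
(1,2) is out (column 2 already has a 3).
So the only cell in row 1 that can hold 3 is (1,4).
Therefore (1,4) = 3.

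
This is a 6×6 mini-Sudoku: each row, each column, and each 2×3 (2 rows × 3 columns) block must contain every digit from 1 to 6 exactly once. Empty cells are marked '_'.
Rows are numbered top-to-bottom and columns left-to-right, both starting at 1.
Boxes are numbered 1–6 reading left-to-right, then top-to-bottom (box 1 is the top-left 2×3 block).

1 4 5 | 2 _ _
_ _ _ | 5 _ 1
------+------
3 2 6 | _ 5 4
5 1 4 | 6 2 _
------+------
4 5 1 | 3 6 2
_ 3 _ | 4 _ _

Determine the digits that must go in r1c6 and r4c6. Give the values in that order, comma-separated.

For r1c6:
  Consider where 6 can go in box 2.
  r1c5 is out (column 5 already has a 6).
  r2c5 is out (column 5 already has a 6).
  So the only cell in box 2 that can hold 6 is r1c6.
  So r1c6 = 6.
For r4c6:
  Row 4 already contains {1, 2, 4, 5, 6}.
  Column 6 already contains {1, 2, 4}.
  Its 2×3 block (box 4) already contains {2, 4, 5, 6}.
  The only value from 1–6 not eliminated is 3, so r4c6 = 3.

6,3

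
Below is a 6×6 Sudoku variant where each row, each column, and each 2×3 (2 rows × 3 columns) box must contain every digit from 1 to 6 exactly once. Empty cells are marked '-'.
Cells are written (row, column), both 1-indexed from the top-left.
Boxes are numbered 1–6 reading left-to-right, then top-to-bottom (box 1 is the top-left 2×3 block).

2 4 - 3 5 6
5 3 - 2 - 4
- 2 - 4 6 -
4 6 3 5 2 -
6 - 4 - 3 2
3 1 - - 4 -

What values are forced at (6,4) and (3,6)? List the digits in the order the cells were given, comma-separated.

For (6,4):
  Row 6 already contains {1, 3, 4}.
  Column 4 already contains {2, 3, 4, 5}.
  Its 2×3 block (box 6) already contains {2, 3, 4}.
  The only value from 1–6 not eliminated is 6, so (6,4) = 6.
For (3,6):
  Consider where 3 can go in row 3.
  (3,1) is out (column 1 already has a 3).
  (3,3) is out (column 3 already has a 3).
  So the only cell in row 3 that can hold 3 is (3,6).
  So (3,6) = 3.

6,3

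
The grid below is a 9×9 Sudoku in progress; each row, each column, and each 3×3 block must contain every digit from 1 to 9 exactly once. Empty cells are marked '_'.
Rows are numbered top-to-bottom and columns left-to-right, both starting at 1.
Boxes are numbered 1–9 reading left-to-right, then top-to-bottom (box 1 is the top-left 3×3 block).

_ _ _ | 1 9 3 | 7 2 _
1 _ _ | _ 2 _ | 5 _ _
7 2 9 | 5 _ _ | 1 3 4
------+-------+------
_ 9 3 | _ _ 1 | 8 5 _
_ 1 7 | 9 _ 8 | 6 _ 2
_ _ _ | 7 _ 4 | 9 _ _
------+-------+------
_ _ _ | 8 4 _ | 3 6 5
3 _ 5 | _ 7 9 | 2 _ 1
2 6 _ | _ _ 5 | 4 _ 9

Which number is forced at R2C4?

4

Cell R2C4 itself could take any of {4, 6} by direct elimination.
Consider where 4 can go in box 2.
R2C6 is out (column 6 already has a 4).
R3C5 is out (row 3 already has a 4).
R3C6 is out (row 3 already has a 4).
So the only cell in box 2 that can hold 4 is R2C4.
Therefore R2C4 = 4.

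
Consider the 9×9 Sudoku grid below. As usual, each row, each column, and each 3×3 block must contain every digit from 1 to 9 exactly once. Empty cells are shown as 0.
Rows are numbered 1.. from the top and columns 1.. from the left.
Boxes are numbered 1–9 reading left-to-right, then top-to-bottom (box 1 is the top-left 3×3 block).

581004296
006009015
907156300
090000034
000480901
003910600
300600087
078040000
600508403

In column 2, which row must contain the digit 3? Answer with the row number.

2

Consider where 3 can go in column 2.
row 3, column 2 is out (row 3 already has a 3).
row 5, column 2 is out (box 4 already has a 3).
row 6, column 2 is out (row 6 already has a 3).
row 7, column 2 is out (row 7 already has a 3).
row 9, column 2 is out (row 9 already has a 3).
So the only cell in column 2 that can hold 3 is row 2, column 2.
That is row 2.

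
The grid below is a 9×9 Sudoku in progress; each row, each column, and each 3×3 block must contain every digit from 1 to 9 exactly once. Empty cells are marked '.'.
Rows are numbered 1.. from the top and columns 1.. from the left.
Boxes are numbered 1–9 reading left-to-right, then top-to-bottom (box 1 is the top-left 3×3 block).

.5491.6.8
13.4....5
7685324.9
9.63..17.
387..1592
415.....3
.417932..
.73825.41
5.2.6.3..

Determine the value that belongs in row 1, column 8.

3

Cell row 1, column 8 itself could take any of {2, 3} by direct elimination.
Consider where 3 can go in row 1.
row 1, column 1 is out (column 1 already has a 3).
row 1, column 6 is out (column 6 already has a 3).
So the only cell in row 1 that can hold 3 is row 1, column 8.
Therefore row 1, column 8 = 3.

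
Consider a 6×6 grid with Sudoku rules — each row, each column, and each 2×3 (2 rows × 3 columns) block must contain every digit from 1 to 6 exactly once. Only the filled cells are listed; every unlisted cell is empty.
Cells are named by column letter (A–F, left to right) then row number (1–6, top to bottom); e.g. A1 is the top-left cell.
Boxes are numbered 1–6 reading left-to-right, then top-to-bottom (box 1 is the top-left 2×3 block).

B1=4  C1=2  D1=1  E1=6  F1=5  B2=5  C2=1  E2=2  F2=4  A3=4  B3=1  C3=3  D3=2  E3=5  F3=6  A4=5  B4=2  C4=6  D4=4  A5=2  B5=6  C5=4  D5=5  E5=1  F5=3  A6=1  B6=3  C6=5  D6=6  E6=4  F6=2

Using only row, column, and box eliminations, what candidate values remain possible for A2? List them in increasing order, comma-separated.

Row 2 already contains {1, 2, 4, 5}.
Column A already contains {1, 2, 4, 5}.
Its 2×3 block (box 1) already contains {1, 2, 4, 5}.
Removing those from 1–6 leaves {3, 6} as the candidates for A2.

3,6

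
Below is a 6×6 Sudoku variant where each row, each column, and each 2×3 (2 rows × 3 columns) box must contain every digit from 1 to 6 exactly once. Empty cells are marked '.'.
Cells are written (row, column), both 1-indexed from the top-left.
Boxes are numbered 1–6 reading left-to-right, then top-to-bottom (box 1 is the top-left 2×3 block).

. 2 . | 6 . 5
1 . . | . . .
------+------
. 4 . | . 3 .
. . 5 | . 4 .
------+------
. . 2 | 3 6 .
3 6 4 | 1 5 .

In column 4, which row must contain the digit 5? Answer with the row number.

Consider where 5 can go in column 4.
(2,4) is out (box 2 already has a 5).
(4,4) is out (row 4 already has a 5).
So the only cell in column 4 that can hold 5 is (3,4).
That is row 3.

3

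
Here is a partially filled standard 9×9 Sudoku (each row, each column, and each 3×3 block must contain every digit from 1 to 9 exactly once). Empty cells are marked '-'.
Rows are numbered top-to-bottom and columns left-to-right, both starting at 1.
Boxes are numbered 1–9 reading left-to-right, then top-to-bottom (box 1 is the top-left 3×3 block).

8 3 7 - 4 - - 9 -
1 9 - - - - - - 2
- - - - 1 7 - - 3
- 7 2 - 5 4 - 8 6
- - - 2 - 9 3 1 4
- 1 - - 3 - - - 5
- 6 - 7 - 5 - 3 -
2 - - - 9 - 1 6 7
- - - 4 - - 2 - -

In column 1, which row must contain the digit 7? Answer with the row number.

9

Consider where 7 can go in column 1.
r3c1 is out (row 3 already has a 7).
r4c1 is out (row 4 already has a 7).
r5c1 is out (box 4 already has a 7).
r6c1 is out (box 4 already has a 7).
r7c1 is out (row 7 already has a 7).
So the only cell in column 1 that can hold 7 is r9c1.
That is row 9.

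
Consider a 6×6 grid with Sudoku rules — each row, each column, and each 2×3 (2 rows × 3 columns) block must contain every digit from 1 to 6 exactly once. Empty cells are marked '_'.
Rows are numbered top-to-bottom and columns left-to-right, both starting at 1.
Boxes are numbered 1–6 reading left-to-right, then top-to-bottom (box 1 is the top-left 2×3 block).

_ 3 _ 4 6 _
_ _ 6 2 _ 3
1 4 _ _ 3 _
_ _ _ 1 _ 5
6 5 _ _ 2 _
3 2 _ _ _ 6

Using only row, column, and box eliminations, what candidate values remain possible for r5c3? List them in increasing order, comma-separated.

1,4

Row 5 already contains {2, 5, 6}.
Column 3 already contains {6}.
Its 2×3 block (box 5) already contains {2, 3, 5, 6}.
Removing those from 1–6 leaves {1, 4} as the candidates for r5c3.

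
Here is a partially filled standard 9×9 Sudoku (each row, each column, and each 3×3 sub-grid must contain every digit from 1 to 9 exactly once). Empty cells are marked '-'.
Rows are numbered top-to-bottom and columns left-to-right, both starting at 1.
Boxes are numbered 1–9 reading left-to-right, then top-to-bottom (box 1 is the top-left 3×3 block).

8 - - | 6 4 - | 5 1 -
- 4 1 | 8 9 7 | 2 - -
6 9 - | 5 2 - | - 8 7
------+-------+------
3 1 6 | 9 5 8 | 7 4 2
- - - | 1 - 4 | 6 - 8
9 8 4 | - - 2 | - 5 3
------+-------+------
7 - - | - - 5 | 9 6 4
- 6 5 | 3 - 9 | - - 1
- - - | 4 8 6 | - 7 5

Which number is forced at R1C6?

3

Row 1 already contains {1, 4, 5, 6, 8}.
Column 6 already contains {2, 4, 5, 6, 7, 8, 9}.
Its 3×3 block (box 2) already contains {2, 4, 5, 6, 7, 8, 9}.
The only value from 1–9 not eliminated is 3, so R1C6 = 3.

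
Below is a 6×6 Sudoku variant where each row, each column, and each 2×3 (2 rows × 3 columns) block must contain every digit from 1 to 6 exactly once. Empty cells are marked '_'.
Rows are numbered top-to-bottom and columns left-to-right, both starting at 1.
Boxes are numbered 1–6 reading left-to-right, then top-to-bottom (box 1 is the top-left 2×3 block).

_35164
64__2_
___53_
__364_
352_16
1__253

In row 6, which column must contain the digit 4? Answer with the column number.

Consider where 4 can go in row 6.
r6c2 is out (column 2 already has a 4).
So the only cell in row 6 that can hold 4 is r6c3.
That is column 3.

3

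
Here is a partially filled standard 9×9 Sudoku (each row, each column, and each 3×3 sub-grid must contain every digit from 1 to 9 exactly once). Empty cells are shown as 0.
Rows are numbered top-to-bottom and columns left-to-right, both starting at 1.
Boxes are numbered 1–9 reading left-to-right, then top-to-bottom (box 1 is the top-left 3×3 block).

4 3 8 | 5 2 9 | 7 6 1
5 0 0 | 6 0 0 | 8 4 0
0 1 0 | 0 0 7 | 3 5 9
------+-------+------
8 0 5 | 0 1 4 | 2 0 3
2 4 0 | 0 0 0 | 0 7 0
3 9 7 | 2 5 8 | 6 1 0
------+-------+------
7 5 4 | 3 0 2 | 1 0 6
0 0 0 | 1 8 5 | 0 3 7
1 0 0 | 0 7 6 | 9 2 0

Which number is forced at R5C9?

Cell R5C9 itself could take any of {5, 8} by direct elimination.
Consider where 8 can go in row 5.
R5C3 is out (column 3 already has a 8).
R5C4 is out (box 5 already has a 8).
R5C5 is out (column 5 already has a 8).
R5C6 is out (column 6 already has a 8).
R5C7 is out (column 7 already has a 8).
So the only cell in row 5 that can hold 8 is R5C9.
Therefore R5C9 = 8.

8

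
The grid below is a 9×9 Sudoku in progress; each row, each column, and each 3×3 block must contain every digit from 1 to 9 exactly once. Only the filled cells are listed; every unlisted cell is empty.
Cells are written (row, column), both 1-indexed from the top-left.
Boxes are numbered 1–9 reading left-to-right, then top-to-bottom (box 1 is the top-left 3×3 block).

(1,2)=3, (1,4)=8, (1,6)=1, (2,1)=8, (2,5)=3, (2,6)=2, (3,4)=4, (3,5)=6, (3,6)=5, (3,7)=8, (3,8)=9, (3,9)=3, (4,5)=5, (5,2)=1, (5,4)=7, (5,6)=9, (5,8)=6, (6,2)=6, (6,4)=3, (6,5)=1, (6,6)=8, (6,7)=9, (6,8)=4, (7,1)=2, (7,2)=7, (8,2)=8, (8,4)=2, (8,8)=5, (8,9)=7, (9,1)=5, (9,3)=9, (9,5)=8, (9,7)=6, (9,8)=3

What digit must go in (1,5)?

Cell (1,5) itself could take any of {7, 9} by direct elimination.
Consider where 7 can go in box 2.
(2,4) is out (column 4 already has a 7).
So the only cell in box 2 that can hold 7 is (1,5).
Therefore (1,5) = 7.

7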